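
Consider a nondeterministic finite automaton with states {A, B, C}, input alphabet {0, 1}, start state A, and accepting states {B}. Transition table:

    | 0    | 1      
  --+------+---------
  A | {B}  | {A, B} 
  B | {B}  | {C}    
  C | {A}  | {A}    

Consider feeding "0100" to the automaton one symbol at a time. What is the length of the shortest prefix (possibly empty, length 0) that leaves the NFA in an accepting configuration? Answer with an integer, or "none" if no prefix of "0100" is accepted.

1

Start in {A}.
Read '0': {A} → {B}.
None of the earlier sets intersect F, but {B} does.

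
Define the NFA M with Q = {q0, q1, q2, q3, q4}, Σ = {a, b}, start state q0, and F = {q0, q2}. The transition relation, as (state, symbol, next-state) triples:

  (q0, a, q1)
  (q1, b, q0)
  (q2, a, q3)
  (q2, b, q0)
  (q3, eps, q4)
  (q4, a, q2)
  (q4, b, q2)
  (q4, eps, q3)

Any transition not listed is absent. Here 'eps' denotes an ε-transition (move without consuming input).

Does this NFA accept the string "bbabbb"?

Start in {q0}.
Read 'b': q0→∅; now ∅.
The set is empty and remains empty for the remaining 5 symbols.
The final set ∅ contains no accepting state.

No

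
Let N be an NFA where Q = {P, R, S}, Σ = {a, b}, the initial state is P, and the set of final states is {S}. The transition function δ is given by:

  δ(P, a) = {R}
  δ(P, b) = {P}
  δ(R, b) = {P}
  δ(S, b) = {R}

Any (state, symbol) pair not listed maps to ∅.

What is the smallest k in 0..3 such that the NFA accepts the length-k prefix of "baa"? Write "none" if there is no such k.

none

Start in {P}.
Read 'b': {P} → {P}.
Read 'a': {P} → {R}.
Read 'a': {R} → ∅.
No reachable set along the way intersects F.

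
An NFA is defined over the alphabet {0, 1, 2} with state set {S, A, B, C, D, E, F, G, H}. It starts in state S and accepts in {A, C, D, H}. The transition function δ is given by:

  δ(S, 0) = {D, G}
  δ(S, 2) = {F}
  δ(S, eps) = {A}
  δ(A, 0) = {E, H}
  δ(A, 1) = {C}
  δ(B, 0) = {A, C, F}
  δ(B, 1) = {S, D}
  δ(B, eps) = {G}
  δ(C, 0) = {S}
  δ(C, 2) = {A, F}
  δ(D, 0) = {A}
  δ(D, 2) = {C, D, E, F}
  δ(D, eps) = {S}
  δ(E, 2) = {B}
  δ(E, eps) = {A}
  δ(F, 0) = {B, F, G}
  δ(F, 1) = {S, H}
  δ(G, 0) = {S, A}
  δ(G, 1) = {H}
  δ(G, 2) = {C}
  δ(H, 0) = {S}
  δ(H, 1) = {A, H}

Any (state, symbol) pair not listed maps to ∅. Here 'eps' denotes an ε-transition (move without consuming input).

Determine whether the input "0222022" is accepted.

Yes

Start: ε-closure({S}) = {S, A}.
Read '0': {S, A} → {S, A, D, E, G, H}.
Read '2': {S, A, D, E, G, H} → {S, A, B, C, D, E, F, G}.
Read '2': {S, A, B, C, D, E, F, G} → {S, A, B, C, D, E, F, G}.
Read '2': {S, A, B, C, D, E, F, G} → {S, A, B, C, D, E, F, G}.
Read '0': {S, A, B, C, D, E, F, G} → {S, A, B, C, D, E, F, G, H}.
Read '2': {S, A, B, C, D, E, F, G, H} → {S, A, B, C, D, E, F, G}.
Read '2': {S, A, B, C, D, E, F, G} → {S, A, B, C, D, E, F, G}.
The final set {S, A, B, C, D, E, F, G} contains the accepting states A, C, D.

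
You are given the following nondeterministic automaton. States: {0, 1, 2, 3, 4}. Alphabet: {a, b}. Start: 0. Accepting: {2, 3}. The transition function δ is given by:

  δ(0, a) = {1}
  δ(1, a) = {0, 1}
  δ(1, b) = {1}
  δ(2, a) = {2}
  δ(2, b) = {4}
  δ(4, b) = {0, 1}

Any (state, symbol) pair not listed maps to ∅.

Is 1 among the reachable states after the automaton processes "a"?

Start in {0}.
Read 'a': {0} → {1}.
State 1 is in {1}.

Yes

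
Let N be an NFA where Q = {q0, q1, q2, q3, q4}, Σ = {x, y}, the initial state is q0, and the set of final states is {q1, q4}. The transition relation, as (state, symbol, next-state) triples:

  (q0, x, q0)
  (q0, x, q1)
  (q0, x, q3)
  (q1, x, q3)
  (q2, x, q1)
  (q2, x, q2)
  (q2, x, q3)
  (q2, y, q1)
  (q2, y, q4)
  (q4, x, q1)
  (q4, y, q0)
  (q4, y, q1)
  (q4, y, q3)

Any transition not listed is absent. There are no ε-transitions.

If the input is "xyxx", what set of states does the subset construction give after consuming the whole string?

Start in {q0}.
Read 'x': {q0} → {q0, q1, q3}.
Read 'y': {q0, q1, q3} → ∅.
The set is empty and remains empty for the remaining 2 symbols.

∅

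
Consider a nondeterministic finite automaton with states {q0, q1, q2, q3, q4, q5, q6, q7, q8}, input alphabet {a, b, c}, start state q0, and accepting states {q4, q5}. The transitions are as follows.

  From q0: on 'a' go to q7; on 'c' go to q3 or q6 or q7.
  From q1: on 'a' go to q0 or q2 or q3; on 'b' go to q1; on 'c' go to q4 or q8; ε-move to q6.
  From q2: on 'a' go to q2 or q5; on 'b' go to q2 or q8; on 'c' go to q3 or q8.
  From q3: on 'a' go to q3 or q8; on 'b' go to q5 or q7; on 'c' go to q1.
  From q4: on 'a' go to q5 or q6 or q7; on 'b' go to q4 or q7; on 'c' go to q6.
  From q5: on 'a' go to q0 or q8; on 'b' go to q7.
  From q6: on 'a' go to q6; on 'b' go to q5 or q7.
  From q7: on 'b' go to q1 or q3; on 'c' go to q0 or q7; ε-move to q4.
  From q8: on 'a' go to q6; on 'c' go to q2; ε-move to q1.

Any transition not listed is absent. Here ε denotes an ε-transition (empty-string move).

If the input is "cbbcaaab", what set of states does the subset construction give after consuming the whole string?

{q1, q2, q3, q4, q5, q6, q7, q8}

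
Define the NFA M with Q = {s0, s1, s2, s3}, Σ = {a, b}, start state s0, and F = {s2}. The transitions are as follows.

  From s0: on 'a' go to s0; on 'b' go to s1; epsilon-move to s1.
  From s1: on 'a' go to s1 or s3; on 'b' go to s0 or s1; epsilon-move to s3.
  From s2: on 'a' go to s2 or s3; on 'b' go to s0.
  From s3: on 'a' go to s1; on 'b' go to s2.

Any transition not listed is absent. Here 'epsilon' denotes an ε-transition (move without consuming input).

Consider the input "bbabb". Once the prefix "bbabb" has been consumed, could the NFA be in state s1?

Yes

Start: ε-closure({s0}) = {s0, s1, s3}.
Read 'b': s0→{s1}, s1→{s0, s1}, s3→{s2}; union {s0, s1, s2}; ε-closure = {s0, s1, s2, s3}.
Read 'b': s0→{s1}, s1→{s0, s1}, s2→{s0}, s3→{s2}; union {s0, s1, s2}; ε-closure = {s0, s1, s2, s3}.
Read 'a': s0→{s0}, s1→{s1, s3}, s2→{s2, s3}, s3→{s1}; now {s0, s1, s2, s3}.
Read 'b': s0→{s1}, s1→{s0, s1}, s2→{s0}, s3→{s2}; union {s0, s1, s2}; ε-closure = {s0, s1, s2, s3}.
Read 'b': s0→{s1}, s1→{s0, s1}, s2→{s0}, s3→{s2}; union {s0, s1, s2}; ε-closure = {s0, s1, s2, s3}.
State s1 is in {s0, s1, s2, s3}.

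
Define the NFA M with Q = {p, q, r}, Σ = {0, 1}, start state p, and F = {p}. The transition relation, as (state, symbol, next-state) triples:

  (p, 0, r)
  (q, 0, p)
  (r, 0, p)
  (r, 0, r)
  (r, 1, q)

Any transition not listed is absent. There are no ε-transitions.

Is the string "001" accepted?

No

Start in {p}.
Read '0': p→{r}; now {r}.
Read '0': r→{p, r}; now {p, r}.
Read '1': p→∅, r→{q}; now {q}.
The final set {q} contains no accepting state.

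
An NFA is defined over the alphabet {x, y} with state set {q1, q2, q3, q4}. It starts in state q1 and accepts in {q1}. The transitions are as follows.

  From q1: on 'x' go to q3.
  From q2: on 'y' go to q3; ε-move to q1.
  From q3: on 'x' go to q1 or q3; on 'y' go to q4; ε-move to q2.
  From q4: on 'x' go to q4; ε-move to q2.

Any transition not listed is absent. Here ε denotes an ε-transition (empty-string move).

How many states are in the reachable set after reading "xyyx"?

4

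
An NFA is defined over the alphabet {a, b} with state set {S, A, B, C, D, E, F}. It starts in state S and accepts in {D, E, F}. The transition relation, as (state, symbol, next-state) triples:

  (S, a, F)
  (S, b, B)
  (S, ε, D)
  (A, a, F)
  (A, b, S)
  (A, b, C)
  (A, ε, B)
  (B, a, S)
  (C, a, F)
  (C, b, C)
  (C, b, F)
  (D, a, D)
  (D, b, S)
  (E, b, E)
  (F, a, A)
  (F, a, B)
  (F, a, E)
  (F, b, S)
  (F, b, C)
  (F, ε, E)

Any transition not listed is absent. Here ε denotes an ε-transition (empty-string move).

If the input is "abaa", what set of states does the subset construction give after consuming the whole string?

{A, B, D, E}

Start: ε-closure({S}) = {S, D}.
Read 'a': {S, D} → {D, E, F}.
Read 'b': {D, E, F} → {S, C, D, E}.
Read 'a': {S, C, D, E} → {D, E, F}.
Read 'a': {D, E, F} → {A, B, D, E}.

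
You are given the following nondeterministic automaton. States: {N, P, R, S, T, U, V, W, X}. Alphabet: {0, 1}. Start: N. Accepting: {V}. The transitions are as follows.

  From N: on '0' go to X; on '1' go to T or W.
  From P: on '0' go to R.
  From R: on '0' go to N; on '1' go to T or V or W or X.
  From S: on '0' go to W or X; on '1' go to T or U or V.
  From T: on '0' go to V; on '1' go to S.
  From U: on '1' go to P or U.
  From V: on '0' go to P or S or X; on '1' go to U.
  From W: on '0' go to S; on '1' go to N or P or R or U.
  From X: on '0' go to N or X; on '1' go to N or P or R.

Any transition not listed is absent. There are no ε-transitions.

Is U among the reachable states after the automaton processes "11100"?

No

Start in {N}.
Read '1': {N} → {T, W}.
Read '1': {T, W} → {N, P, R, S, U}.
Read '1': {N, P, R, S, U} → {P, T, U, V, W, X}.
Read '0': {P, T, U, V, W, X} → {N, P, R, S, V, X}.
Read '0': {N, P, R, S, V, X} → {N, P, R, S, W, X}.
State U is not in {N, P, R, S, W, X}.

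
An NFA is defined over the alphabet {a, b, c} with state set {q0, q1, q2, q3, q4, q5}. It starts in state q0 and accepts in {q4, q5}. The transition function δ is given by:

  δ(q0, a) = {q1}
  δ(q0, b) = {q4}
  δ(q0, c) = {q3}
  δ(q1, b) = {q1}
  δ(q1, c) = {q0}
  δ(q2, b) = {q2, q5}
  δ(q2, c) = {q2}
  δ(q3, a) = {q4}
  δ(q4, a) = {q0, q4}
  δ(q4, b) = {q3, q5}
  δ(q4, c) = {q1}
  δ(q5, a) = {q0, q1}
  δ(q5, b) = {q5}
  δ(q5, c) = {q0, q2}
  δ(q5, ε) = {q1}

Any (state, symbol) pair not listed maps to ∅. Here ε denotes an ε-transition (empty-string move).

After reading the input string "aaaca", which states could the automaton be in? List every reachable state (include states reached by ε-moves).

Start in {q0}.
Read 'a': q0→{q1}; now {q1}.
Read 'a': q1→∅; now ∅.
The set is empty and remains empty for the remaining 3 symbols.

∅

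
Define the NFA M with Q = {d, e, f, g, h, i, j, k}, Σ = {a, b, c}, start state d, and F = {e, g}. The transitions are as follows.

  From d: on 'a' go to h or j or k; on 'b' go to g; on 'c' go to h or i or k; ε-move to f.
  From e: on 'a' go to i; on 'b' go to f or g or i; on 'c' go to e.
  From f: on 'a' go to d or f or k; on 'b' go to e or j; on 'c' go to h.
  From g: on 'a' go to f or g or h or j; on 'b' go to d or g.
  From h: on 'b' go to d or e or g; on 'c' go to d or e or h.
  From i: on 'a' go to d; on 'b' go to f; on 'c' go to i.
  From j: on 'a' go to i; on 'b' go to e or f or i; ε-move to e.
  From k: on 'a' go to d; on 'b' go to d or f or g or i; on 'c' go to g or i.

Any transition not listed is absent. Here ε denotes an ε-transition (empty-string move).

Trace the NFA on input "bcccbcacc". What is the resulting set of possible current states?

Start: ε-closure({d}) = {d, f}.
Read 'b': d→{g}, f→{e, j}; now {e, g, j}.
Read 'c': e→{e}, g→∅, j→∅; now {e}.
Read 'c': e→{e}; now {e}.
Read 'c': e→{e}; now {e}.
Read 'b': e→{f, g, i}; now {f, g, i}.
Read 'c': f→{h}, g→∅, i→{i}; now {h, i}.
Read 'a': h→∅, i→{d}; union {d}; ε-closure = {d, f}.
Read 'c': d→{h, i, k}, f→{h}; now {h, i, k}.
Read 'c': h→{d, e, h}, i→{i}, k→{g, i}; union {d, e, g, h, i}; ε-closure = {d, e, f, g, h, i}.

{d, e, f, g, h, i}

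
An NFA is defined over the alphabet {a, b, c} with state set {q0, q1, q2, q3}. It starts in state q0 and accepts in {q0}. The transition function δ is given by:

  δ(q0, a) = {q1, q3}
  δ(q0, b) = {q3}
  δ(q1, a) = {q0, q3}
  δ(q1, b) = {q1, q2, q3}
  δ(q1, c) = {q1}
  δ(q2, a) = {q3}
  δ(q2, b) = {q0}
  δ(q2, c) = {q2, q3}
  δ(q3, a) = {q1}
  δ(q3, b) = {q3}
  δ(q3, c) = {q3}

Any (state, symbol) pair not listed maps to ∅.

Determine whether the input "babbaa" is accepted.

Yes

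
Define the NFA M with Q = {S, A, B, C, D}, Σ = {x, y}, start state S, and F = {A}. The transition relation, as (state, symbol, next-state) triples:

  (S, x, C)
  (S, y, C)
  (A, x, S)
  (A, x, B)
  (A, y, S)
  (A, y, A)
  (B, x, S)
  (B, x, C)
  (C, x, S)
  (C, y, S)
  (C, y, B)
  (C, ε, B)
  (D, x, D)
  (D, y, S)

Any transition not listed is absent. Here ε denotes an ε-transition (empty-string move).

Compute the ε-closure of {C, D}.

Begin with {C, D}.
ε-move C → B; add B.

{B, C, D}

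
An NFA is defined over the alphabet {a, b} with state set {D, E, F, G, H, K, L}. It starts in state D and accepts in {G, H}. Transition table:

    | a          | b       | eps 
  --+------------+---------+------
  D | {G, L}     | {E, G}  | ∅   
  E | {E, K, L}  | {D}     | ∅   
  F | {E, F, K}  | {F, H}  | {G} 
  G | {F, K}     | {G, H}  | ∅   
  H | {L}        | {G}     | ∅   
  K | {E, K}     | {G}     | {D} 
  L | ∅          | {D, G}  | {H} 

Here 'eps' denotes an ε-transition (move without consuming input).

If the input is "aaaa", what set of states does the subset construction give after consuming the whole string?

{D, E, F, G, H, K, L}

Start in {D}.
Read 'a': D→{G, L}; union {G, L}; ε-closure = {G, H, L}.
Read 'a': G→{F, K}, H→{L}, L→∅; union {F, K, L}; ε-closure = {D, F, G, H, K, L}.
Read 'a': D→{G, L}, F→{E, F, K}, G→{F, K}, H→{L}, K→{E, K}, L→∅; union {E, F, G, K, L}; ε-closure = {D, E, F, G, H, K, L}.
Read 'a': D→{G, L}, E→{E, K, L}, F→{E, F, K}, G→{F, K}, H→{L}, K→{E, K}, L→∅; union {E, F, G, K, L}; ε-closure = {D, E, F, G, H, K, L}.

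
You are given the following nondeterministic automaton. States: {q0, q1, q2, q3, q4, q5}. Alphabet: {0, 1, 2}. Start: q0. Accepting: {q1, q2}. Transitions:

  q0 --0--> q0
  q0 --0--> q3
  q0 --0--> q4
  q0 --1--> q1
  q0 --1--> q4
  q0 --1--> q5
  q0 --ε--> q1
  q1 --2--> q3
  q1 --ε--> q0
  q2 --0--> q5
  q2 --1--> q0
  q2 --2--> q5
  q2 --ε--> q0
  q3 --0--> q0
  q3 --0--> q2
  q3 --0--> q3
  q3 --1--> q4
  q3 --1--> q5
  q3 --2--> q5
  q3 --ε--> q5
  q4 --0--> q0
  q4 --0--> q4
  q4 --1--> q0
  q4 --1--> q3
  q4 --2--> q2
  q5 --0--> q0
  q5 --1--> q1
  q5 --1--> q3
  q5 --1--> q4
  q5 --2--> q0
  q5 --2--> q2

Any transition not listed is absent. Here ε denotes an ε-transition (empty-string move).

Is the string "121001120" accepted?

Yes

Start: ε-closure({q0}) = {q0, q1}.
Read '1': {q0, q1} → {q0, q1, q4, q5}.
Read '2': {q0, q1, q4, q5} → {q0, q1, q2, q3, q5}.
Read '1': {q0, q1, q2, q3, q5} → {q0, q1, q3, q4, q5}.
Read '0': {q0, q1, q3, q4, q5} → {q0, q1, q2, q3, q4, q5}.
Read '0': {q0, q1, q2, q3, q4, q5} → {q0, q1, q2, q3, q4, q5}.
Read '1': {q0, q1, q2, q3, q4, q5} → {q0, q1, q3, q4, q5}.
Read '1': {q0, q1, q3, q4, q5} → {q0, q1, q3, q4, q5}.
Read '2': {q0, q1, q3, q4, q5} → {q0, q1, q2, q3, q5}.
Read '0': {q0, q1, q2, q3, q5} → {q0, q1, q2, q3, q4, q5}.
The final set {q0, q1, q2, q3, q4, q5} contains the accepting states q1, q2.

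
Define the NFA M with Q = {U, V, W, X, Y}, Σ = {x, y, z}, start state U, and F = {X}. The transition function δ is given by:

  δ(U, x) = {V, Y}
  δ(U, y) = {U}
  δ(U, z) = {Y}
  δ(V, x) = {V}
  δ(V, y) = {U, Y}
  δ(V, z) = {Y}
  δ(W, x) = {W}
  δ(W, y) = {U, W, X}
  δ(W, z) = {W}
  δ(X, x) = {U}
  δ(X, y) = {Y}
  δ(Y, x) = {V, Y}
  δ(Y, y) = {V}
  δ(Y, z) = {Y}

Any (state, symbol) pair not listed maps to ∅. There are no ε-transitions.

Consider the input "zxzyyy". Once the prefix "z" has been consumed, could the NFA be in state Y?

Start in {U}.
Read 'z': U→{Y}; now {Y}.
State Y is in {Y}.

Yes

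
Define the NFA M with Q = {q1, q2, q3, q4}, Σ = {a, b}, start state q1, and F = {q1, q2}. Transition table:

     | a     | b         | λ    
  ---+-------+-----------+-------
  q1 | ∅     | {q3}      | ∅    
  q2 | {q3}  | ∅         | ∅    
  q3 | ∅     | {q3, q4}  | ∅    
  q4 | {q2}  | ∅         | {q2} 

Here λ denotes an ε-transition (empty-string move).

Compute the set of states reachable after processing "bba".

{q2, q3}

Start in {q1}.
Read 'b': {q1} → {q3}.
Read 'b': {q3} → {q2, q3, q4}.
Read 'a': {q2, q3, q4} → {q2, q3}.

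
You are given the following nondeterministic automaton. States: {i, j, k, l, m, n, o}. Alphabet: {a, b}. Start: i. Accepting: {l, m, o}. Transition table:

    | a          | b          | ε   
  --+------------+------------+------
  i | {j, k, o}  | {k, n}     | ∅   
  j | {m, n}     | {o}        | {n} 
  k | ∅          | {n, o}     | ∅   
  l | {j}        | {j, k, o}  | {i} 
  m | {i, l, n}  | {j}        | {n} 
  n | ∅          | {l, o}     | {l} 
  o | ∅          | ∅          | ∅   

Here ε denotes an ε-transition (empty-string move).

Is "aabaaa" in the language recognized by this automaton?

Yes

Start in {i}.
Read 'a': {i} → {i, j, k, l, n, o}.
Read 'a': {i, j, k, l, n, o} → {i, j, k, l, m, n, o}.
Read 'b': {i, j, k, l, m, n, o} → {i, j, k, l, n, o}.
Read 'a': {i, j, k, l, n, o} → {i, j, k, l, m, n, o}.
Read 'a': {i, j, k, l, m, n, o} → {i, j, k, l, m, n, o}.
Read 'a': {i, j, k, l, m, n, o} → {i, j, k, l, m, n, o}.
The final set {i, j, k, l, m, n, o} contains the accepting states l, m, o.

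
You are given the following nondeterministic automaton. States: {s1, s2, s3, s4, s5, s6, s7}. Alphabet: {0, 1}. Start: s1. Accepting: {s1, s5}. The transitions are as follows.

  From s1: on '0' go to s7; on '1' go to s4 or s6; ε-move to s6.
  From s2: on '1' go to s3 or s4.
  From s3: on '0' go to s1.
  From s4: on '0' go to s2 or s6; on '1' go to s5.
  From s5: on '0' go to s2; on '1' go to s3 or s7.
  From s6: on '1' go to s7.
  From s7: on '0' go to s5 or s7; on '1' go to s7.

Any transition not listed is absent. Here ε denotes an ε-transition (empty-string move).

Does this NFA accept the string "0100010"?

Start: ε-closure({s1}) = {s1, s6}.
Read '0': s1→{s7}, s6→∅; now {s7}.
Read '1': s7→{s7}; now {s7}.
Read '0': s7→{s5, s7}; now {s5, s7}.
Read '0': s5→{s2}, s7→{s5, s7}; now {s2, s5, s7}.
Read '0': s2→∅, s5→{s2}, s7→{s5, s7}; now {s2, s5, s7}.
Read '1': s2→{s3, s4}, s5→{s3, s7}, s7→{s7}; now {s3, s4, s7}.
Read '0': s3→{s1}, s4→{s2, s6}, s7→{s5, s7}; now {s1, s2, s5, s6, s7}.
The final set {s1, s2, s5, s6, s7} contains the accepting states s1, s5.

Yes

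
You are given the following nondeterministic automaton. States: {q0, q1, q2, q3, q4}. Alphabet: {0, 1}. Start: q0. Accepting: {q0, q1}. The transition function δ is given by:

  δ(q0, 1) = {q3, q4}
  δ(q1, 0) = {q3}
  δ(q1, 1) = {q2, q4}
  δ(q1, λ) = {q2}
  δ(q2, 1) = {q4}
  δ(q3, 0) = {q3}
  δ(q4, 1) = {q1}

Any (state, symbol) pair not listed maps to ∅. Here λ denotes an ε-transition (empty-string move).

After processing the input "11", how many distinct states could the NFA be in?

Start in {q0}.
Read '1': q0→{q3, q4}; now {q3, q4}.
Read '1': q3→∅, q4→{q1}; union {q1}; ε-closure = {q1, q2}.
That set has 2 states.

2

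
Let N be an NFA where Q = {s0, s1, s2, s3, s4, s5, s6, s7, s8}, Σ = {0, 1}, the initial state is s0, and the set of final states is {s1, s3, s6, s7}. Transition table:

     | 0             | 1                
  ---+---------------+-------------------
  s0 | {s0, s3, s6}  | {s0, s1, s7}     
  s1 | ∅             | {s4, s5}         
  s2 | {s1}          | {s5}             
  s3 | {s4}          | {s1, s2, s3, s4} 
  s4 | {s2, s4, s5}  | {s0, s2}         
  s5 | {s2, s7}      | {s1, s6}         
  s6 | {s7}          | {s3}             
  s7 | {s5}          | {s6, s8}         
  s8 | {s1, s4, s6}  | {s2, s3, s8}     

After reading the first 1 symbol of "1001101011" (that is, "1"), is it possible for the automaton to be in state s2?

Start in {s0}.
Read '1': {s0} → {s0, s1, s7}.
State s2 is not in {s0, s1, s7}.

No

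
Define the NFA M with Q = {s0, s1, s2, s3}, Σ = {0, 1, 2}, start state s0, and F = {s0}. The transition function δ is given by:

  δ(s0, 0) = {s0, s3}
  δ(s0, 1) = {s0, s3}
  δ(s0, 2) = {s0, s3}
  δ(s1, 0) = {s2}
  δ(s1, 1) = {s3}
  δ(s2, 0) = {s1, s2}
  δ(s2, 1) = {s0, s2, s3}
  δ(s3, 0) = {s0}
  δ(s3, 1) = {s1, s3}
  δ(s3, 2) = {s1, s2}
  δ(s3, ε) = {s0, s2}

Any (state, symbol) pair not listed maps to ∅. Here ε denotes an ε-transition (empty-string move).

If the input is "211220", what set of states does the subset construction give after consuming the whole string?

Start in {s0}.
Read '2': {s0} → {s0, s2, s3}.
Read '1': {s0, s2, s3} → {s0, s1, s2, s3}.
Read '1': {s0, s1, s2, s3} → {s0, s1, s2, s3}.
Read '2': {s0, s1, s2, s3} → {s0, s1, s2, s3}.
Read '2': {s0, s1, s2, s3} → {s0, s1, s2, s3}.
Read '0': {s0, s1, s2, s3} → {s0, s1, s2, s3}.

{s0, s1, s2, s3}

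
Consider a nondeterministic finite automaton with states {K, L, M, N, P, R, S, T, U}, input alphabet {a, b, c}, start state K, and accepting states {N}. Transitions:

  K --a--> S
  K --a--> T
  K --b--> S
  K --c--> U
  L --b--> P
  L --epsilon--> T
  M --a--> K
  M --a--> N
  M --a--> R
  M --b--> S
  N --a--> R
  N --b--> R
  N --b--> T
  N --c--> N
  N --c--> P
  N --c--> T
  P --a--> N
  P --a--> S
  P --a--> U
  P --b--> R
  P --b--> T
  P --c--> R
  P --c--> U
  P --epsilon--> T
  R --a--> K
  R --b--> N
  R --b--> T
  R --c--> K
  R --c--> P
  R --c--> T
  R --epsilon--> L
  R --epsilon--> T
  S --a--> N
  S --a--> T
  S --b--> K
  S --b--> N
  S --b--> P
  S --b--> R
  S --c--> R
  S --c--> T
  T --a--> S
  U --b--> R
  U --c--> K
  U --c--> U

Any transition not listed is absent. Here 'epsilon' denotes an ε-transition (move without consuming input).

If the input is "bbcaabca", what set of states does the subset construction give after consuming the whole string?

{K, L, N, R, S, T, U}

Start in {K}.
Read 'b': K→{S}; now {S}.
Read 'b': S→{K, N, P, R}; union {K, N, P, R}; ε-closure = {K, L, N, P, R, T}.
Read 'c': K→{U}, L→∅, N→{N, P, T}, P→{R, U}, R→{K, P, T}, T→∅; union {K, N, P, R, T, U}; ε-closure = {K, L, N, P, R, T, U}.
Read 'a': K→{S, T}, L→∅, N→{R}, P→{N, S, U}, R→{K}, T→{S}, U→∅; union {K, N, R, S, T, U}; ε-closure = {K, L, N, R, S, T, U}.
Read 'a': K→{S, T}, L→∅, N→{R}, R→{K}, S→{N, T}, T→{S}, U→∅; union {K, N, R, S, T}; ε-closure = {K, L, N, R, S, T}.
Read 'b': K→{S}, L→{P}, N→{R, T}, R→{N, T}, S→{K, N, P, R}, T→∅; union {K, N, P, R, S, T}; ε-closure = {K, L, N, P, R, S, T}.
Read 'c': K→{U}, L→∅, N→{N, P, T}, P→{R, U}, R→{K, P, T}, S→{R, T}, T→∅; union {K, N, P, R, T, U}; ε-closure = {K, L, N, P, R, T, U}.
Read 'a': K→{S, T}, L→∅, N→{R}, P→{N, S, U}, R→{K}, T→{S}, U→∅; union {K, N, R, S, T, U}; ε-closure = {K, L, N, R, S, T, U}.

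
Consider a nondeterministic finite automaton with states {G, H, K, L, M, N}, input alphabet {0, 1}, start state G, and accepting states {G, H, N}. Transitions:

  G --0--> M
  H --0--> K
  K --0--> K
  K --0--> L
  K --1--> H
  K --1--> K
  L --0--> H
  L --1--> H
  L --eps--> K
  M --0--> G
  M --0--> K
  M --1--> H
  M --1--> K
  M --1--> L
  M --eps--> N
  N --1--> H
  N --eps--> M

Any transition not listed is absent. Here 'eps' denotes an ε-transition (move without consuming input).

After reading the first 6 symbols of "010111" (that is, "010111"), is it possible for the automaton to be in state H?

Yes

Start in {G}.
Read '0': {G} → {M, N}.
Read '1': {M, N} → {H, K, L}.
Read '0': {H, K, L} → {H, K, L}.
Read '1': {H, K, L} → {H, K}.
Read '1': {H, K} → {H, K}.
Read '1': {H, K} → {H, K}.
State H is in {H, K}.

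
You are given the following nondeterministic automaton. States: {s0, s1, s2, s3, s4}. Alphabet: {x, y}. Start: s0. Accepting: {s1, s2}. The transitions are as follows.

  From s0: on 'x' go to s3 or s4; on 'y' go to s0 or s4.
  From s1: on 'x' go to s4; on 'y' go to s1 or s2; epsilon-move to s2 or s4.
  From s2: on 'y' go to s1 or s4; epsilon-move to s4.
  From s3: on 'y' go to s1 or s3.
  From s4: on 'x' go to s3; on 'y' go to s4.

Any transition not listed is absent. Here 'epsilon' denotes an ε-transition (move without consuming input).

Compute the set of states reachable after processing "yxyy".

{s1, s2, s3, s4}

Start in {s0}.
Read 'y': s0→{s0, s4}; now {s0, s4}.
Read 'x': s0→{s3, s4}, s4→{s3}; now {s3, s4}.
Read 'y': s3→{s1, s3}, s4→{s4}; union {s1, s3, s4}; ε-closure = {s1, s2, s3, s4}.
Read 'y': s1→{s1, s2}, s2→{s1, s4}, s3→{s1, s3}, s4→{s4}; now {s1, s2, s3, s4}.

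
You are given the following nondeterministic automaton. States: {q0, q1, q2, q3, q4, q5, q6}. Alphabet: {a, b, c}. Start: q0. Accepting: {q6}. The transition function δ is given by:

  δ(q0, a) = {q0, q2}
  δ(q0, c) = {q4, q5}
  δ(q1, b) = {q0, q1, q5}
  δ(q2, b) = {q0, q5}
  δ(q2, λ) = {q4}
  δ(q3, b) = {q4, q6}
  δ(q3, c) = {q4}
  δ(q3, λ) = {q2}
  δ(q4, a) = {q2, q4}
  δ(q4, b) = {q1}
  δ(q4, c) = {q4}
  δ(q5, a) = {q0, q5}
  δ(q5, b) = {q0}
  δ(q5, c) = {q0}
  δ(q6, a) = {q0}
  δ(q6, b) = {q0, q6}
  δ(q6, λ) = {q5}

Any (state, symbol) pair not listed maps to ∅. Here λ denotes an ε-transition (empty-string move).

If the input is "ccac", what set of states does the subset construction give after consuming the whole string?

Start in {q0}.
Read 'c': {q0} → {q4, q5}.
Read 'c': {q4, q5} → {q0, q4}.
Read 'a': {q0, q4} → {q0, q2, q4}.
Read 'c': {q0, q2, q4} → {q4, q5}.

{q4, q5}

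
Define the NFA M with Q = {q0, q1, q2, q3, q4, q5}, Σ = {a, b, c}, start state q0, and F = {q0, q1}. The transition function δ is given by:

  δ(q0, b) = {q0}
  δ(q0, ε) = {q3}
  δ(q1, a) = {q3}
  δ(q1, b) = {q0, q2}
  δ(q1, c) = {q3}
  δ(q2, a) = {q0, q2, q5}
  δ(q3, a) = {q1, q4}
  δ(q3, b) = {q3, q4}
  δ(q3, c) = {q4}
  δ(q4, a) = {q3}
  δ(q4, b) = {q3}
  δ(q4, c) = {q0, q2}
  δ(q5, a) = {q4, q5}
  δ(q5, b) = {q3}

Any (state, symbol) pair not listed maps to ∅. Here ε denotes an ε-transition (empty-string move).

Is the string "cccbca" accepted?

No

Start: ε-closure({q0}) = {q0, q3}.
Read 'c': q0→∅, q3→{q4}; now {q4}.
Read 'c': q4→{q0, q2}; union {q0, q2}; ε-closure = {q0, q2, q3}.
Read 'c': q0→∅, q2→∅, q3→{q4}; now {q4}.
Read 'b': q4→{q3}; now {q3}.
Read 'c': q3→{q4}; now {q4}.
Read 'a': q4→{q3}; now {q3}.
The final set {q3} contains no accepting state.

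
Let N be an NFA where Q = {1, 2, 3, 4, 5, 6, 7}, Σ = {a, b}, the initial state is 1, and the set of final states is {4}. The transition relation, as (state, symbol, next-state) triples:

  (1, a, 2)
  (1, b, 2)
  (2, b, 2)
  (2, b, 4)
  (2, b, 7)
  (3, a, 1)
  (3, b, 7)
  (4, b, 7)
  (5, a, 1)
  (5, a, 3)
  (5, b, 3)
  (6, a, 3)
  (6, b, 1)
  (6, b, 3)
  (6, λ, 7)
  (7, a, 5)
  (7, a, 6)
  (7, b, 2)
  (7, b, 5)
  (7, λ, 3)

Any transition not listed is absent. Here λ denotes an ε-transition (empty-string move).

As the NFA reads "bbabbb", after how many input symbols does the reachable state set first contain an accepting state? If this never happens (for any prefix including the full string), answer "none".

2

Start in {1}.
Read 'b': {1} → {2}.
Read 'b': {2} → {2, 3, 4, 7}.
None of the earlier sets intersect F, but {2, 3, 4, 7} does.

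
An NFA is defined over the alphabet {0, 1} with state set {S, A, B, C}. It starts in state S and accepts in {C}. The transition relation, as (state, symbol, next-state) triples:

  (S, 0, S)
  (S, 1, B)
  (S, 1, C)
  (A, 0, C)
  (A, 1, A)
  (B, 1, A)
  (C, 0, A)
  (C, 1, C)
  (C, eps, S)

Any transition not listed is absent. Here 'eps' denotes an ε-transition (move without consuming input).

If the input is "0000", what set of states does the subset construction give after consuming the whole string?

Start in {S}.
Read '0': S→{S}; now {S}.
Read '0': S→{S}; now {S}.
Read '0': S→{S}; now {S}.
Read '0': S→{S}; now {S}.

{S}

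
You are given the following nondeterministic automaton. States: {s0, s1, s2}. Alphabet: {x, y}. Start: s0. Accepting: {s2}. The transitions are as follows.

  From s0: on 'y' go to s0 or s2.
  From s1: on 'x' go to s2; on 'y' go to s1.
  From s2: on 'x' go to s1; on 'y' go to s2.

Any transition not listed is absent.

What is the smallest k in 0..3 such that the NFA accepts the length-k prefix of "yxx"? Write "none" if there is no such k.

1

Start in {s0}.
Read 'y': {s0} → {s0, s2}.
None of the earlier sets intersect F, but {s0, s2} does.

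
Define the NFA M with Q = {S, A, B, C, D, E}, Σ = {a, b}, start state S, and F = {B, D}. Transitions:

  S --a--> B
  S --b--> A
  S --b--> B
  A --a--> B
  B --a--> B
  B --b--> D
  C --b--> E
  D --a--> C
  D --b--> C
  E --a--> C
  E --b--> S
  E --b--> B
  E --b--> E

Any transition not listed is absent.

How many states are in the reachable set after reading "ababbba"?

2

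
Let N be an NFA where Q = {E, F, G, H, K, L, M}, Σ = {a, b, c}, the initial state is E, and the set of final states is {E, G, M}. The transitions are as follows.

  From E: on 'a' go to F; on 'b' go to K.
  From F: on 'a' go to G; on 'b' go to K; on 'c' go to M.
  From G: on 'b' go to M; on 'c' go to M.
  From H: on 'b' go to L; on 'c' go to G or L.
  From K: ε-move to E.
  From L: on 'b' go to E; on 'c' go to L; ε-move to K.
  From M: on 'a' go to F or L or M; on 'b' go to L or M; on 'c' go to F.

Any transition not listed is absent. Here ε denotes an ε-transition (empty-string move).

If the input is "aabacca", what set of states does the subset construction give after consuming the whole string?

{E, F, G, K, L, M}

Start in {E}.
Read 'a': E→{F}; now {F}.
Read 'a': F→{G}; now {G}.
Read 'b': G→{M}; now {M}.
Read 'a': M→{F, L, M}; union {F, L, M}; ε-closure = {E, F, K, L, M}.
Read 'c': E→∅, F→{M}, K→∅, L→{L}, M→{F}; union {F, L, M}; ε-closure = {E, F, K, L, M}.
Read 'c': E→∅, F→{M}, K→∅, L→{L}, M→{F}; union {F, L, M}; ε-closure = {E, F, K, L, M}.
Read 'a': E→{F}, F→{G}, K→∅, L→∅, M→{F, L, M}; union {F, G, L, M}; ε-closure = {E, F, G, K, L, M}.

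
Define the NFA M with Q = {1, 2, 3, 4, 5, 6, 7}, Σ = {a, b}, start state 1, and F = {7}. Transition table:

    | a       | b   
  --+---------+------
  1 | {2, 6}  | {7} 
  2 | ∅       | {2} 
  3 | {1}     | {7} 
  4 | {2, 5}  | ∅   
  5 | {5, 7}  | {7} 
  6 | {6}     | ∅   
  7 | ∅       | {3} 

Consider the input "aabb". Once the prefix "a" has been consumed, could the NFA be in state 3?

No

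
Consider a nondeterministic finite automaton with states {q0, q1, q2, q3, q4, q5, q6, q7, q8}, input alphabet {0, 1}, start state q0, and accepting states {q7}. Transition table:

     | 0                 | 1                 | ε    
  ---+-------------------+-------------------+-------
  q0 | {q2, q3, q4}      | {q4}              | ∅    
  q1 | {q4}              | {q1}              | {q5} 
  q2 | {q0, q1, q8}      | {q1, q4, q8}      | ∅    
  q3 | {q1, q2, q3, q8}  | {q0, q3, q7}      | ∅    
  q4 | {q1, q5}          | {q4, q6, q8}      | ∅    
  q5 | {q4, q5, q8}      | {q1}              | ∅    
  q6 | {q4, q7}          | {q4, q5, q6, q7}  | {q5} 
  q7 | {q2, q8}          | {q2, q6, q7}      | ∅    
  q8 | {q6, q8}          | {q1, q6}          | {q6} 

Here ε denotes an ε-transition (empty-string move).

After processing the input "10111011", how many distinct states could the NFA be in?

Start in {q0}.
Read '1': q0→{q4}; now {q4}.
Read '0': q4→{q1, q5}; now {q1, q5}.
Read '1': q1→{q1}, q5→{q1}; union {q1}; ε-closure = {q1, q5}.
Read '1': q1→{q1}, q5→{q1}; union {q1}; ε-closure = {q1, q5}.
Read '1': q1→{q1}, q5→{q1}; union {q1}; ε-closure = {q1, q5}.
Read '0': q1→{q4}, q5→{q4, q5, q8}; union {q4, q5, q8}; ε-closure = {q4, q5, q6, q8}.
Read '1': q4→{q4, q6, q8}, q5→{q1}, q6→{q4, q5, q6, q7}, q8→{q1, q6}; now {q1, q4, q5, q6, q7, q8}.
Read '1': q1→{q1}, q4→{q4, q6, q8}, q5→{q1}, q6→{q4, q5, q6, q7}, q7→{q2, q6, q7}, q8→{q1, q6}; now {q1, q2, q4, q5, q6, q7, q8}.
That set has 7 states.

7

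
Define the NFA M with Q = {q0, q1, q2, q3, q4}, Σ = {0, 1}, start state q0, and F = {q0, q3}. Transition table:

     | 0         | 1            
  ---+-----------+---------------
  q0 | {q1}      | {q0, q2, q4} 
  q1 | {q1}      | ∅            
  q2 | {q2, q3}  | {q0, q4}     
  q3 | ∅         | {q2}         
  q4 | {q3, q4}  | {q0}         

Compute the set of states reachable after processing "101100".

{q1, q2, q3, q4}

Start in {q0}.
Read '1': {q0} → {q0, q2, q4}.
Read '0': {q0, q2, q4} → {q1, q2, q3, q4}.
Read '1': {q1, q2, q3, q4} → {q0, q2, q4}.
Read '1': {q0, q2, q4} → {q0, q2, q4}.
Read '0': {q0, q2, q4} → {q1, q2, q3, q4}.
Read '0': {q1, q2, q3, q4} → {q1, q2, q3, q4}.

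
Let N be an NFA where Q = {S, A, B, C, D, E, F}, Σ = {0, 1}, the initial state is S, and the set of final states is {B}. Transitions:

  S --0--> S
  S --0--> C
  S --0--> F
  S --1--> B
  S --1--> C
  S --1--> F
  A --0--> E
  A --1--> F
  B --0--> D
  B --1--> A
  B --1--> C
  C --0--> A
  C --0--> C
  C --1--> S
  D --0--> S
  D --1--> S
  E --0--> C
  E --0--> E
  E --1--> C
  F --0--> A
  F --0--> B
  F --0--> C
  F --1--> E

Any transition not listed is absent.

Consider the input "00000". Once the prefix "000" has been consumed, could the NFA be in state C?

Yes

Start in {S}.
Read '0': S→{S, C, F}; now {S, C, F}.
Read '0': S→{S, C, F}, C→{A, C}, F→{A, B, C}; now {S, A, B, C, F}.
Read '0': S→{S, C, F}, A→{E}, B→{D}, C→{A, C}, F→{A, B, C}; now {S, A, B, C, D, E, F}.
State C is in {S, A, B, C, D, E, F}.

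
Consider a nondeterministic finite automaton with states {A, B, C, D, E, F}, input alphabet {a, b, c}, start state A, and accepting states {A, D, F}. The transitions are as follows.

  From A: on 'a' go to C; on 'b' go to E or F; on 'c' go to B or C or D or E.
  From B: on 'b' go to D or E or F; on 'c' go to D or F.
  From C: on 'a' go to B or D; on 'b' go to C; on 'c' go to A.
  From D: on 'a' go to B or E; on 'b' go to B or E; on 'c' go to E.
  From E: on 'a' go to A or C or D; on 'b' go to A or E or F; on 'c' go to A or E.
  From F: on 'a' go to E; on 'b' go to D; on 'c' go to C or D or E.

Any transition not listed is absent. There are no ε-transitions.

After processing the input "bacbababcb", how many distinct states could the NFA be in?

6

Start in {A}.
Read 'b': {A} → {E, F}.
Read 'a': {E, F} → {A, C, D, E}.
Read 'c': {A, C, D, E} → {A, B, C, D, E}.
Read 'b': {A, B, C, D, E} → {A, B, C, D, E, F}.
Read 'a': {A, B, C, D, E, F} → {A, B, C, D, E}.
Read 'b': {A, B, C, D, E} → {A, B, C, D, E, F}.
Read 'a': {A, B, C, D, E, F} → {A, B, C, D, E}.
Read 'b': {A, B, C, D, E} → {A, B, C, D, E, F}.
Read 'c': {A, B, C, D, E, F} → {A, B, C, D, E, F}.
Read 'b': {A, B, C, D, E, F} → {A, B, C, D, E, F}.
That set has 6 states.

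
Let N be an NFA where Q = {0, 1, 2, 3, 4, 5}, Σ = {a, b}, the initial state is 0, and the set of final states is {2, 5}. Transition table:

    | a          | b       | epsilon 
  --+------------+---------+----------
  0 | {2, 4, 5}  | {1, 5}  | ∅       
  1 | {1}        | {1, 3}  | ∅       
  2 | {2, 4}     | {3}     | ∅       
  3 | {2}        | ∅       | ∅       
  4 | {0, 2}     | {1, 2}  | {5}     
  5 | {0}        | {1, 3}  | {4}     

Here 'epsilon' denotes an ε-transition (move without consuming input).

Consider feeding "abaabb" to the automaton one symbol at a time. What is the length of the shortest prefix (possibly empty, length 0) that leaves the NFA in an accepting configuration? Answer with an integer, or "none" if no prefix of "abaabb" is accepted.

1

Start in {0}.
Read 'a': 0→{2, 4, 5}; now {2, 4, 5}.
None of the earlier sets intersect F, but {2, 4, 5} does.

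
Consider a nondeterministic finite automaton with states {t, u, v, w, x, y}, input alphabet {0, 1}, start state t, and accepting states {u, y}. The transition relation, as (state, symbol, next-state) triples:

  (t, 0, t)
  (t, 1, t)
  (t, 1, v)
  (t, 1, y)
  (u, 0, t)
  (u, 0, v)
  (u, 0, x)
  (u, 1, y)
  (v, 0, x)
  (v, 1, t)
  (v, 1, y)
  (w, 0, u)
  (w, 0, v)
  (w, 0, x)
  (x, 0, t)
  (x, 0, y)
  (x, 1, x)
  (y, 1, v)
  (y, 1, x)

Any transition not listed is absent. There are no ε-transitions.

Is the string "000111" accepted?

Start in {t}.
Read '0': t→{t}; now {t}.
Read '0': t→{t}; now {t}.
Read '0': t→{t}; now {t}.
Read '1': t→{t, v, y}; now {t, v, y}.
Read '1': t→{t, v, y}, v→{t, y}, y→{v, x}; now {t, v, x, y}.
Read '1': t→{t, v, y}, v→{t, y}, x→{x}, y→{v, x}; now {t, v, x, y}.
The final set {t, v, x, y} contains the accepting state y.

Yes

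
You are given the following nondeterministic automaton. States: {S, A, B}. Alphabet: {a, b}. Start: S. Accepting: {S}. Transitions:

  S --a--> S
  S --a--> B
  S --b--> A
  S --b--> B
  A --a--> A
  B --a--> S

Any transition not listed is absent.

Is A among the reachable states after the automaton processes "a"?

Start in {S}.
Read 'a': {S} → {S, B}.
State A is not in {S, B}.

No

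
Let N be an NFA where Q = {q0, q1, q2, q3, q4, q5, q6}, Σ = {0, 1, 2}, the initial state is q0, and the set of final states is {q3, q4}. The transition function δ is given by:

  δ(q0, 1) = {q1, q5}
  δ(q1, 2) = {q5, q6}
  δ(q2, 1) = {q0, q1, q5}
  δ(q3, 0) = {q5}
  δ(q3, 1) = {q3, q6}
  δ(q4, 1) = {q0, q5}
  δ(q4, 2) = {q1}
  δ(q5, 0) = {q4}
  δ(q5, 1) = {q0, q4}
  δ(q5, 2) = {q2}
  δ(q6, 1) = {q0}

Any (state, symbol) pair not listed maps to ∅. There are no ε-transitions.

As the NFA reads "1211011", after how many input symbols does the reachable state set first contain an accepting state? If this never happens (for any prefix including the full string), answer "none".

3

Start in {q0}.
Read '1': {q0} → {q1, q5}.
Read '2': {q1, q5} → {q2, q5, q6}.
Read '1': {q2, q5, q6} → {q0, q1, q4, q5}.
None of the earlier sets intersect F, but {q0, q1, q4, q5} does.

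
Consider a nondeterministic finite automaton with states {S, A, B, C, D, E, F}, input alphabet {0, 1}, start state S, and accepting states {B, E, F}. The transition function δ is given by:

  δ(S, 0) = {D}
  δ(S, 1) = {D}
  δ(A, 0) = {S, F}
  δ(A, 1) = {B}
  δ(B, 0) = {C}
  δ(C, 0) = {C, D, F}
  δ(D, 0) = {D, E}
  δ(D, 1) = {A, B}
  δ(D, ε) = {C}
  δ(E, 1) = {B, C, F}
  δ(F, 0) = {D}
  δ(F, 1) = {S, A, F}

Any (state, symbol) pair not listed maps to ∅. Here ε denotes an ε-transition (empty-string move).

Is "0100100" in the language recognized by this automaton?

Yes

Start in {S}.
Read '0': S→{D}; union {D}; ε-closure = {C, D}.
Read '1': C→∅, D→{A, B}; now {A, B}.
Read '0': A→{S, F}, B→{C}; now {S, C, F}.
Read '0': S→{D}, C→{C, D, F}, F→{D}; now {C, D, F}.
Read '1': C→∅, D→{A, B}, F→{S, A, F}; now {S, A, B, F}.
Read '0': S→{D}, A→{S, F}, B→{C}, F→{D}; now {S, C, D, F}.
Read '0': S→{D}, C→{C, D, F}, D→{D, E}, F→{D}; now {C, D, E, F}.
The final set {C, D, E, F} contains the accepting states E, F.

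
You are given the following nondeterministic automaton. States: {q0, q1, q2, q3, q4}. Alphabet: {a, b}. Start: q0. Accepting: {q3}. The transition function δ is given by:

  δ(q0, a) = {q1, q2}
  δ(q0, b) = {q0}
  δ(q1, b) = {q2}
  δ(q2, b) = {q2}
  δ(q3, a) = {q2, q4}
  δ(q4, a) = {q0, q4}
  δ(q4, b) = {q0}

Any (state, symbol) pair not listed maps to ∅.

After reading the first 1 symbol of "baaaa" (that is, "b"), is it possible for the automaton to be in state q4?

Start in {q0}.
Read 'b': {q0} → {q0}.
State q4 is not in {q0}.

No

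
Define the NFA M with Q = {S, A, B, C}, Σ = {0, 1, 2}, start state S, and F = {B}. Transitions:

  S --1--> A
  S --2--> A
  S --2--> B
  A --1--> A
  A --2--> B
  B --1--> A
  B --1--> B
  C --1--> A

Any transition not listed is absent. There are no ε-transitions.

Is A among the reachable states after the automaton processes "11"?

Yes

Start in {S}.
Read '1': {S} → {A}.
Read '1': {A} → {A}.
State A is in {A}.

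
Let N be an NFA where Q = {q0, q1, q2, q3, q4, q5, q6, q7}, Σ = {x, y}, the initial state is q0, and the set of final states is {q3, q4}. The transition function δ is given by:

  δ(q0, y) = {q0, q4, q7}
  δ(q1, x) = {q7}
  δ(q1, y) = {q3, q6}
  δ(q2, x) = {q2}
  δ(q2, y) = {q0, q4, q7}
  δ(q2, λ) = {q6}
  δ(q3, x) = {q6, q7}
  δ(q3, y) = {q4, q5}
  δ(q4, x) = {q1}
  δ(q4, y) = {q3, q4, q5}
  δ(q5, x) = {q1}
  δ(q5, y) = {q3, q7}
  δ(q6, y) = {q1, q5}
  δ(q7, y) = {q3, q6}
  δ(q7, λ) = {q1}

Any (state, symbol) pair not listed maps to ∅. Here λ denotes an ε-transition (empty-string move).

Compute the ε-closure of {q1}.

{q1}

Begin with {q1}.
No ε-moves leave this set, so the closure equals the set itself.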